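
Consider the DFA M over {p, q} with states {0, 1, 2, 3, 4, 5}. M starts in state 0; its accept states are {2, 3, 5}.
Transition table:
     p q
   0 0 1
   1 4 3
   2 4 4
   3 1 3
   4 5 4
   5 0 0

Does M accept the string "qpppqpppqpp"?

accepted

0 --q--> 1
1 --p--> 4
4 --p--> 5
5 --p--> 0
0 --q--> 1
1 --p--> 4
4 --p--> 5
5 --p--> 0
0 --q--> 1
1 --p--> 4
4 --p--> 5
End in state 5, which is an accepting state.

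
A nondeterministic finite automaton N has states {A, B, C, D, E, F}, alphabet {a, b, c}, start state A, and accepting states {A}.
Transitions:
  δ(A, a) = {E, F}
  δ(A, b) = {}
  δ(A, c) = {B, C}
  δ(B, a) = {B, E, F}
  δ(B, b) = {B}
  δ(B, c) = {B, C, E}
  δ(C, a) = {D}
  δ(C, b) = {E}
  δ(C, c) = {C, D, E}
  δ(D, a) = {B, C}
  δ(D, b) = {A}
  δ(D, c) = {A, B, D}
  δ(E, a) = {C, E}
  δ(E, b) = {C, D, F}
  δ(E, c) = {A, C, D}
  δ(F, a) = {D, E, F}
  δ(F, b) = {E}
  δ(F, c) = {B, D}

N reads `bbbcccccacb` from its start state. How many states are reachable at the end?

0

Start: {A}
read b: {}
The reachable set is empty and stays empty for the remaining 10 symbols.
Final reachable set {} has 0 states.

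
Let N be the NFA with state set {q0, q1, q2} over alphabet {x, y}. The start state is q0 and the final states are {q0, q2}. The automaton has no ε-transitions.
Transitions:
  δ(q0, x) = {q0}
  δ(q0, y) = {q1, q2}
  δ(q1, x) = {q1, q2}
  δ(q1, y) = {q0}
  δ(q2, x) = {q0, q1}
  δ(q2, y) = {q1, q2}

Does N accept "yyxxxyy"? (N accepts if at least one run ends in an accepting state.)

accepted

Start: {q0}
read y: {q1, q2}
read y: {q0, q1, q2}
read x: {q0, q1, q2}
read x: {q0, q1, q2}
read x: {q0, q1, q2}
read y: {q0, q1, q2}
read y: {q0, q1, q2}
Reachable ∩ accepting = {q0, q2} — nonempty.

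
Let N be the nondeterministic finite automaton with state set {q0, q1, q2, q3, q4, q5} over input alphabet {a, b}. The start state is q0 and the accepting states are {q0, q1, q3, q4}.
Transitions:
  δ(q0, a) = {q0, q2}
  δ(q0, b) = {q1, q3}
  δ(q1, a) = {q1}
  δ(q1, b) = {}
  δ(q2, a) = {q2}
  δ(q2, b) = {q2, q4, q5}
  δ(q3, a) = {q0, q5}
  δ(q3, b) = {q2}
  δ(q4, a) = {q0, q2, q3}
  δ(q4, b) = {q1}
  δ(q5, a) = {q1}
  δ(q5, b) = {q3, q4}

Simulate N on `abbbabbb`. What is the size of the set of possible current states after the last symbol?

5

Start: {q0}
read a: {q0, q2}
read b: {q1, q2, q3, q4, q5}
read b: {q1, q2, q3, q4, q5}
read b: {q1, q2, q3, q4, q5}
read a: {q0, q1, q2, q3, q5}
read b: {q1, q2, q3, q4, q5}
read b: {q1, q2, q3, q4, q5}
read b: {q1, q2, q3, q4, q5}
Final reachable set {q1, q2, q3, q4, q5} has 5 states.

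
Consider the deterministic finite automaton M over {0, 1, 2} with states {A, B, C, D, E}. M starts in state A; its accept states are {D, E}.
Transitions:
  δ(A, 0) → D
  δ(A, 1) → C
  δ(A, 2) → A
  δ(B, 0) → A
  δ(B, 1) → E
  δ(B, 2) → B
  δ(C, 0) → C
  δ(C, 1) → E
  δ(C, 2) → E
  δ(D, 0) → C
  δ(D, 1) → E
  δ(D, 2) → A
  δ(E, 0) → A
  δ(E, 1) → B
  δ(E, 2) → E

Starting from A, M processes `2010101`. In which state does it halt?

E

A --2--> A
A --0--> D
D --1--> E
E --0--> A
A --1--> C
C --0--> C
C --1--> E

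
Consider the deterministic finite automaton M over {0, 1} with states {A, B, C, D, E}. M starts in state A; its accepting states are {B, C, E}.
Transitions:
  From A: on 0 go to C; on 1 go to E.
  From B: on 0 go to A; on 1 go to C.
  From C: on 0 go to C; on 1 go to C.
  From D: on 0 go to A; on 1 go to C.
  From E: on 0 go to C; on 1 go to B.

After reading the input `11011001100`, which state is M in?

A --1--> E
E --1--> B
B --0--> A
A --1--> E
E --1--> B
B --0--> A
A --0--> C
C --1--> C
C --1--> C
C --0--> C
C --0--> C

C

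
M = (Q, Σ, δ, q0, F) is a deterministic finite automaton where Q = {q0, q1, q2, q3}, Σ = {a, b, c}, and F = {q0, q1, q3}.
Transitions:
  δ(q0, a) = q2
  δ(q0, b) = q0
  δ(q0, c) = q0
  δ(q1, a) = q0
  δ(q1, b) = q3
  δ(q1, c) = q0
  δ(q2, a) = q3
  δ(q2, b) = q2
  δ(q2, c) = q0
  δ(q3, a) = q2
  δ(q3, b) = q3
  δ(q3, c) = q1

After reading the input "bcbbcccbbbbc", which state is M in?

q0 --b--> q0
q0 --c--> q0
q0 --b--> q0
q0 --b--> q0
q0 --c--> q0
q0 --c--> q0
q0 --c--> q0
q0 --b--> q0
q0 --b--> q0
q0 --b--> q0
q0 --b--> q0
q0 --c--> q0

q0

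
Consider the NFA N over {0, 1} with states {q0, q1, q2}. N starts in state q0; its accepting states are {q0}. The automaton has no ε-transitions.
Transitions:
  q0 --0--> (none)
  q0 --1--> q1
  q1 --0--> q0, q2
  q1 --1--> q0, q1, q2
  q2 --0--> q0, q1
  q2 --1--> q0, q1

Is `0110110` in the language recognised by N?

rejected

Start: {q0}
read 0: {}
The reachable set is empty and stays empty for the remaining 6 symbols.
Reachable ∩ accepting = {} — empty.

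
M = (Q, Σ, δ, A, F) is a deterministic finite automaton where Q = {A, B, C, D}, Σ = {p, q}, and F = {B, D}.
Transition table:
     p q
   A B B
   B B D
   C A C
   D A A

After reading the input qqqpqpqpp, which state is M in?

B

A --q--> B
B --q--> D
D --q--> A
A --p--> B
B --q--> D
D --p--> A
A --q--> B
B --p--> B
B --p--> B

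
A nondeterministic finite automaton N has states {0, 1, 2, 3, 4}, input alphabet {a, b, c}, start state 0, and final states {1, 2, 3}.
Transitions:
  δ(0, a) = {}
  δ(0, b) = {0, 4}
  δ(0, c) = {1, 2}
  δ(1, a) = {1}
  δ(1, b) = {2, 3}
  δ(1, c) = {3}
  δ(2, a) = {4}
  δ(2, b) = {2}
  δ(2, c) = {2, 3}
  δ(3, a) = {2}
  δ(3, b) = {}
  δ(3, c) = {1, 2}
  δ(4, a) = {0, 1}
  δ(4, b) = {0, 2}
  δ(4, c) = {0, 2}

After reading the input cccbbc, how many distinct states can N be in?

2

Start: {0}
read c: {1, 2}
read c: {2, 3}
read c: {1, 2, 3}
read b: {2, 3}
read b: {2}
read c: {2, 3}
Final reachable set {2, 3} has 2 states.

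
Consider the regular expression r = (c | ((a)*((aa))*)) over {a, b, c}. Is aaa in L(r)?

yes

The right alternative ((a)*((aa))*) matches aaa.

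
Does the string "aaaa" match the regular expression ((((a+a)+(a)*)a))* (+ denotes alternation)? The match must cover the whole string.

Split into 4 pieces a · a · a · a; each matches (((a+a)+(a)*)a).

yes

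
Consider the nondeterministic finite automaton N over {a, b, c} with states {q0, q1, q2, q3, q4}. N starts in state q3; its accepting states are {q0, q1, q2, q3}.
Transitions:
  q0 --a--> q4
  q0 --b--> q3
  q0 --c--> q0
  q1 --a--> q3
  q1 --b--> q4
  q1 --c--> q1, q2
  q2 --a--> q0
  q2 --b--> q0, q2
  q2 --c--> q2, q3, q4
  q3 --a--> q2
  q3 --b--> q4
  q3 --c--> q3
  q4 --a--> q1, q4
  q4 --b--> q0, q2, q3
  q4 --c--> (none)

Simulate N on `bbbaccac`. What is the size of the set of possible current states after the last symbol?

Start: {q3}
read b: {q4}
read b: {q0, q2, q3}
read b: {q0, q2, q3, q4}
read a: {q0, q1, q2, q4}
read c: {q0, q1, q2, q3, q4}
read c: {q0, q1, q2, q3, q4}
read a: {q0, q1, q2, q3, q4}
read c: {q0, q1, q2, q3, q4}
Final reachable set {q0, q1, q2, q3, q4} has 5 states.

5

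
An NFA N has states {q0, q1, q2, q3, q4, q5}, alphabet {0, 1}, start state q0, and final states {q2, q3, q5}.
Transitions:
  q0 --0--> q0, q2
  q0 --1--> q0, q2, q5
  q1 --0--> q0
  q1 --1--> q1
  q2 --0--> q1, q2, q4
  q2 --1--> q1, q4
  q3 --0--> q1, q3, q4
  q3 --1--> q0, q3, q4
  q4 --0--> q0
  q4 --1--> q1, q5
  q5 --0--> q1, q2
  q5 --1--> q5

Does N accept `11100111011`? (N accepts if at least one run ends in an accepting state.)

accepted

Start: {q0}
read 1: {q0, q2, q5}
read 1: {q0, q1, q2, q4, q5}
read 1: {q0, q1, q2, q4, q5}
read 0: {q0, q1, q2, q4}
read 0: {q0, q1, q2, q4}
read 1: {q0, q1, q2, q4, q5}
read 1: {q0, q1, q2, q4, q5}
read 1: {q0, q1, q2, q4, q5}
read 0: {q0, q1, q2, q4}
read 1: {q0, q1, q2, q4, q5}
read 1: {q0, q1, q2, q4, q5}
Reachable ∩ accepting = {q2, q5} — nonempty.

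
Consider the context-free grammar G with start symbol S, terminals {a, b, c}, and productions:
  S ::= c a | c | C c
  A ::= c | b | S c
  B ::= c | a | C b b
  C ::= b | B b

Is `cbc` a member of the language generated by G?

yes

S ⇒ Cc ⇒ Bbc ⇒ cbc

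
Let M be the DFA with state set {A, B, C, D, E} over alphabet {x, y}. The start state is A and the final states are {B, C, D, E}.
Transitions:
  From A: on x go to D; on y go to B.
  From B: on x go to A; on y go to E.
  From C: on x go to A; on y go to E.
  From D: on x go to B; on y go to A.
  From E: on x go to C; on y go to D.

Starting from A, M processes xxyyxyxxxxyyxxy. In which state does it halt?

B

A --x--> D
D --x--> B
B --y--> E
E --y--> D
D --x--> B
B --y--> E
E --x--> C
C --x--> A
A --x--> D
D --x--> B
B --y--> E
E --y--> D
D --x--> B
B --x--> A
A --y--> B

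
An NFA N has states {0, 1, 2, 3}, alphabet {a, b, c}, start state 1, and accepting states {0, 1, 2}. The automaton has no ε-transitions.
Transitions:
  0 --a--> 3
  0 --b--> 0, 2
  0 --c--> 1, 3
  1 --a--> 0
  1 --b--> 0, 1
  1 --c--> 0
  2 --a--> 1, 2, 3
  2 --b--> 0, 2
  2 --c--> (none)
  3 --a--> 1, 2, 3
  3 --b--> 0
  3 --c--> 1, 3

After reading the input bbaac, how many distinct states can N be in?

3

Start: {1}
read b: {0, 1}
read b: {0, 1, 2}
read a: {0, 1, 2, 3}
read a: {0, 1, 2, 3}
read c: {0, 1, 3}
Final reachable set {0, 1, 3} has 3 states.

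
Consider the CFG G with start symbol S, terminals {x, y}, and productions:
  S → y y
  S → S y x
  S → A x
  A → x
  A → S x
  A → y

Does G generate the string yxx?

no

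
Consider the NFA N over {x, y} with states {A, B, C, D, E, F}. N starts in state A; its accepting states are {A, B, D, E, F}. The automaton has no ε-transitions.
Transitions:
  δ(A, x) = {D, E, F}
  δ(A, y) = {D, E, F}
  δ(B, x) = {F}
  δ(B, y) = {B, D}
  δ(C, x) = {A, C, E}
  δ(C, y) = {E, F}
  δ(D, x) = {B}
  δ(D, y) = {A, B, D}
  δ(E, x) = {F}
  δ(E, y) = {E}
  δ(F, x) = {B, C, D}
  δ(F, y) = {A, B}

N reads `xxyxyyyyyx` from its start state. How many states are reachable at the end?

5

Start: {A}
read x: {D, E, F}
read x: {B, C, D, F}
read y: {A, B, D, E, F}
read x: {B, C, D, E, F}
read y: {A, B, D, E, F}
read y: {A, B, D, E, F}
read y: {A, B, D, E, F}
read y: {A, B, D, E, F}
read y: {A, B, D, E, F}
read x: {B, C, D, E, F}
Final reachable set {B, C, D, E, F} has 5 states.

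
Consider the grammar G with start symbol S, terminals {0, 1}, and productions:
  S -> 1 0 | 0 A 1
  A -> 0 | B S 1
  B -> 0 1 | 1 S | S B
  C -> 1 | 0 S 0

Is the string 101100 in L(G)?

no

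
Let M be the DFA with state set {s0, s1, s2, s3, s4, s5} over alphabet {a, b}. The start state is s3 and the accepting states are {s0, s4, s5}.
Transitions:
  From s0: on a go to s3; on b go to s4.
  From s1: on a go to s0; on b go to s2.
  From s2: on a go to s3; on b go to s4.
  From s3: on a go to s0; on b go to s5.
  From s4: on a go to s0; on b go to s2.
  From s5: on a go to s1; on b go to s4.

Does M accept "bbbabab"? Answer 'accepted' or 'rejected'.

s3 --b--> s5
s5 --b--> s4
s4 --b--> s2
s2 --a--> s3
s3 --b--> s5
s5 --a--> s1
s1 --b--> s2
End in state s2, which is not an accepting state.

rejected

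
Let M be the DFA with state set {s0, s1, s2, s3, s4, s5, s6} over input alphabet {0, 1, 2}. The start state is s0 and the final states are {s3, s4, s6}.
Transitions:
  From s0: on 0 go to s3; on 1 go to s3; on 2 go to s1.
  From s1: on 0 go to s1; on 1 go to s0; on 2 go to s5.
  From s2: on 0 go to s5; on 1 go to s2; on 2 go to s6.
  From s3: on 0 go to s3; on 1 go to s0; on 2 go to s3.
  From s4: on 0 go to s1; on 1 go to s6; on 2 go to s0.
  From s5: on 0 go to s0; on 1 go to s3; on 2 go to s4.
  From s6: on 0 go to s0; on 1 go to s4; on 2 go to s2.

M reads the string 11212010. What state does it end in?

s3

s0 --1--> s3
s3 --1--> s0
s0 --2--> s1
s1 --1--> s0
s0 --2--> s1
s1 --0--> s1
s1 --1--> s0
s0 --0--> s3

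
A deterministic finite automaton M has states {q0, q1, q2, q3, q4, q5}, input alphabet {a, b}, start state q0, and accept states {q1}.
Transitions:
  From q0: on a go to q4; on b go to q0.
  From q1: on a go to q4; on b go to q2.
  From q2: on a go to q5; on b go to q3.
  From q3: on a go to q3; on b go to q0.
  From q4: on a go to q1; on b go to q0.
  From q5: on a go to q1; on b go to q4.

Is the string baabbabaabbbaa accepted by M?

accepted

q0 --b--> q0
q0 --a--> q4
q4 --a--> q1
q1 --b--> q2
q2 --b--> q3
q3 --a--> q3
q3 --b--> q0
q0 --a--> q4
q4 --a--> q1
q1 --b--> q2
q2 --b--> q3
q3 --b--> q0
q0 --a--> q4
q4 --a--> q1
End in state q1, which is an accepting state.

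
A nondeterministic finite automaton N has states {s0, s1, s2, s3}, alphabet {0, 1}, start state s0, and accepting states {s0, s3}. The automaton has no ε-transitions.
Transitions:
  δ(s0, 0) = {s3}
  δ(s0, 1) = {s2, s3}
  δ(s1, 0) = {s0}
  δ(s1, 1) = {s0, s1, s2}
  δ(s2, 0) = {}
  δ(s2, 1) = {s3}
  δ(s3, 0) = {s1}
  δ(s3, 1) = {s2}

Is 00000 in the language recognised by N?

rejected

Start: {s0}
read 0: {s3}
read 0: {s1}
read 0: {s0}
read 0: {s3}
read 0: {s1}
Reachable ∩ accepting = {} — empty.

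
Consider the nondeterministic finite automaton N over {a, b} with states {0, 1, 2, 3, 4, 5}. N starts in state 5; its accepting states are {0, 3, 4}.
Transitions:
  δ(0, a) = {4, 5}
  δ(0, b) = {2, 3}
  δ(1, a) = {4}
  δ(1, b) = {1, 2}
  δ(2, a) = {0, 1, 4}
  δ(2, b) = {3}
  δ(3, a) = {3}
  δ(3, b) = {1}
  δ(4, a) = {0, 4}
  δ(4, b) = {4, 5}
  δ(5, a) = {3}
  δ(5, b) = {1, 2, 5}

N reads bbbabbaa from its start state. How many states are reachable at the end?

4

Start: {5}
read b: {1, 2, 5}
read b: {1, 2, 3, 5}
read b: {1, 2, 3, 5}
read a: {0, 1, 3, 4}
read b: {1, 2, 3, 4, 5}
read b: {1, 2, 3, 4, 5}
read a: {0, 1, 3, 4}
read a: {0, 3, 4, 5}
Final reachable set {0, 3, 4, 5} has 4 states.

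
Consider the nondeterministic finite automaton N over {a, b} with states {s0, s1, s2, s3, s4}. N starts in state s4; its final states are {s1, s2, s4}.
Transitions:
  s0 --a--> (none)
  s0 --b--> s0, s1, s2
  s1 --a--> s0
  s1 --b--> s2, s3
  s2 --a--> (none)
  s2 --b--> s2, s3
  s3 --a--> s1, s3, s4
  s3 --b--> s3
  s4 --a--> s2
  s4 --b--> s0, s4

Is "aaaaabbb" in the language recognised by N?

Start: {s4}
read a: {s2}
read a: {}
The reachable set is empty and stays empty for the remaining 6 symbols.
Reachable ∩ accepting = {} — empty.

rejected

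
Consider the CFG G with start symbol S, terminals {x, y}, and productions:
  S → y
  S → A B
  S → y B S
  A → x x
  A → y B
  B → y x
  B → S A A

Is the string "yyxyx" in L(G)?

yes

S ⇒ AB ⇒ yBB ⇒ yyxB ⇒ yyxyx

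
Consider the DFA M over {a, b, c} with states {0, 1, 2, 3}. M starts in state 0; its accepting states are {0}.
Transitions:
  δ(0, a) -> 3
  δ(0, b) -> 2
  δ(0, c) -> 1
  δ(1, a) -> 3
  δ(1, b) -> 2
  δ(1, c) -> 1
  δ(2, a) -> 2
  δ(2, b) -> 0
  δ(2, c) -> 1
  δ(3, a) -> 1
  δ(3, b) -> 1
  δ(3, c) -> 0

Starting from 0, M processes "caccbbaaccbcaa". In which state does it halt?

0 --c--> 1
1 --a--> 3
3 --c--> 0
0 --c--> 1
1 --b--> 2
2 --b--> 0
0 --a--> 3
3 --a--> 1
1 --c--> 1
1 --c--> 1
1 --b--> 2
2 --c--> 1
1 --a--> 3
3 --a--> 1

1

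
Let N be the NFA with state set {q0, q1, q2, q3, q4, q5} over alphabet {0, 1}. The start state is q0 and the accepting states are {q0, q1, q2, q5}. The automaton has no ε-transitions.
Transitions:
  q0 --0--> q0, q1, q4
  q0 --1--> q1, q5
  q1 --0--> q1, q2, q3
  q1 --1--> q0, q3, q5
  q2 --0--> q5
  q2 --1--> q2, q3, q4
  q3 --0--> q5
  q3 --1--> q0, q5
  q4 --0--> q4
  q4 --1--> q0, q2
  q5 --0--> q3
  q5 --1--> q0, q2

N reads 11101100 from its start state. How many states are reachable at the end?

6

Start: {q0}
read 1: {q1, q5}
read 1: {q0, q2, q3, q5}
read 1: {q0, q1, q2, q3, q4, q5}
read 0: {q0, q1, q2, q3, q4, q5}
read 1: {q0, q1, q2, q3, q4, q5}
read 1: {q0, q1, q2, q3, q4, q5}
read 0: {q0, q1, q2, q3, q4, q5}
read 0: {q0, q1, q2, q3, q4, q5}
Final reachable set {q0, q1, q2, q3, q4, q5} has 6 states.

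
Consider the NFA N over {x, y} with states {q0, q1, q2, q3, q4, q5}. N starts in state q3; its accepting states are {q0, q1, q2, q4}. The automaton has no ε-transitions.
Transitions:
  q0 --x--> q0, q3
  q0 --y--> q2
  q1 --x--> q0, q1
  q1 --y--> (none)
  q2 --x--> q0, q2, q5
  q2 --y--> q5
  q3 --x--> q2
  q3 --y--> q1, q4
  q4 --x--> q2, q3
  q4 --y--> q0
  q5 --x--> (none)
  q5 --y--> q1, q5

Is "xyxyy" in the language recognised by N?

Start: {q3}
read x: {q2}
read y: {q5}
read x: {}
The reachable set is empty and stays empty for the remaining 2 symbols.
Reachable ∩ accepting = {} — empty.

rejected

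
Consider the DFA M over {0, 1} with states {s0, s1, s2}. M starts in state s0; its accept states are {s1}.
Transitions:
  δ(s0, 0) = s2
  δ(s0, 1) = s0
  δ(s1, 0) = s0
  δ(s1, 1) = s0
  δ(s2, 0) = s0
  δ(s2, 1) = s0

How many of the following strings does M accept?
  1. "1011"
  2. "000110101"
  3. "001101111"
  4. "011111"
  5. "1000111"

"1011": rejected
"000110101": rejected
"001101111": rejected
"011111": rejected
"1000111": rejected

0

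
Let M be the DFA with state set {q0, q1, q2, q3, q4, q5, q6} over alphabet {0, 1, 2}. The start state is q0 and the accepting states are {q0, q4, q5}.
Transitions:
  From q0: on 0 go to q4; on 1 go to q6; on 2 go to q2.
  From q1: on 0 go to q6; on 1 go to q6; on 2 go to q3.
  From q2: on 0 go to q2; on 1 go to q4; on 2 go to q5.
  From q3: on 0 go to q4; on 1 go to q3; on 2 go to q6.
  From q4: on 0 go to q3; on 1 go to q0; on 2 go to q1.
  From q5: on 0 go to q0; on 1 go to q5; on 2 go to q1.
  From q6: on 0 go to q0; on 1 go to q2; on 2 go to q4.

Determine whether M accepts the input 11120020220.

q0 --1--> q6
q6 --1--> q2
q2 --1--> q4
q4 --2--> q1
q1 --0--> q6
q6 --0--> q0
q0 --2--> q2
q2 --0--> q2
q2 --2--> q5
q5 --2--> q1
q1 --0--> q6
End in state q6, which is not an accepting state.

rejected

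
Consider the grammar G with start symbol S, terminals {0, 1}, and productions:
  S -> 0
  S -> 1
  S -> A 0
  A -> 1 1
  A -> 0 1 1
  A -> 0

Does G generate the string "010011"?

no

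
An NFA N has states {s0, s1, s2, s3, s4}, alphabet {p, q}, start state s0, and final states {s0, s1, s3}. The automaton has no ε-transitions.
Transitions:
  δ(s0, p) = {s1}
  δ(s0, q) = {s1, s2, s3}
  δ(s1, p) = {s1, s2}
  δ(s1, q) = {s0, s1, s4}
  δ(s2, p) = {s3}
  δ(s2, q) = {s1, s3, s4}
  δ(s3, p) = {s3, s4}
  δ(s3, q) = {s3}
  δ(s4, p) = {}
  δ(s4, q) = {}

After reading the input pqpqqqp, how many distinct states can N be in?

4

Start: {s0}
read p: {s1}
read q: {s0, s1, s4}
read p: {s1, s2}
read q: {s0, s1, s3, s4}
read q: {s0, s1, s2, s3, s4}
read q: {s0, s1, s2, s3, s4}
read p: {s1, s2, s3, s4}
Final reachable set {s1, s2, s3, s4} has 4 states.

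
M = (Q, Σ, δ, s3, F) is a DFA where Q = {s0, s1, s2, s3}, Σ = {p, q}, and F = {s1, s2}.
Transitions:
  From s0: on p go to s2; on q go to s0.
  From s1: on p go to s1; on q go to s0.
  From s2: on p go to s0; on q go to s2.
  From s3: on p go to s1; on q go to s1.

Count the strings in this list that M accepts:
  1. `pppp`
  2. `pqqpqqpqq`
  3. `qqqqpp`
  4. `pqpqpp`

2

`pppp`: accepted
`pqqpqqpqq`: rejected
`qqqqpp`: rejected
`pqpqpp`: accepted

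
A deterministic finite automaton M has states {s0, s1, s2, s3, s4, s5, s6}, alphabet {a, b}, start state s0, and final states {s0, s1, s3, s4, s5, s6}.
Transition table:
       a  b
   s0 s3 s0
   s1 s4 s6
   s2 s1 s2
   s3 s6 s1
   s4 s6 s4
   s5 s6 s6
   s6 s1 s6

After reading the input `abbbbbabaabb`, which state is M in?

s0 --a--> s3
s3 --b--> s1
s1 --b--> s6
s6 --b--> s6
s6 --b--> s6
s6 --b--> s6
s6 --a--> s1
s1 --b--> s6
s6 --a--> s1
s1 --a--> s4
s4 --b--> s4
s4 --b--> s4

s4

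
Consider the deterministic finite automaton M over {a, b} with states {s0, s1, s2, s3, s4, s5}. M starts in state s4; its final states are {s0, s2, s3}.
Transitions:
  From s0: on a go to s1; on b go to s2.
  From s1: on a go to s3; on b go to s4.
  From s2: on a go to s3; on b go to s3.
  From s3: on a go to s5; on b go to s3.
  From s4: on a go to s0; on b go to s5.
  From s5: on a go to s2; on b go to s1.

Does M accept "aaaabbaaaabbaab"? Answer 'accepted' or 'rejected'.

rejected

s4 --a--> s0
s0 --a--> s1
s1 --a--> s3
s3 --a--> s5
s5 --b--> s1
s1 --b--> s4
s4 --a--> s0
s0 --a--> s1
s1 --a--> s3
s3 --a--> s5
s5 --b--> s1
s1 --b--> s4
s4 --a--> s0
s0 --a--> s1
s1 --b--> s4
End in state s4, which is not an accepting state.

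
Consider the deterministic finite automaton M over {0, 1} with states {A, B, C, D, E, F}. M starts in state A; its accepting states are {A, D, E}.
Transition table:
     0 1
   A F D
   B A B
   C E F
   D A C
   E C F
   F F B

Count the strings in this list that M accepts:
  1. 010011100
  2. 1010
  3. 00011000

010011100: rejected
1010: accepted
00011000: rejected

1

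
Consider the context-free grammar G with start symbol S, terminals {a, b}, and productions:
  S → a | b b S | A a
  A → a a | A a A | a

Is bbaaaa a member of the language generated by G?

yes

S ⇒ bbS ⇒ bbAa ⇒ bbAaAa ⇒ bbaaAa ⇒ bbaaaa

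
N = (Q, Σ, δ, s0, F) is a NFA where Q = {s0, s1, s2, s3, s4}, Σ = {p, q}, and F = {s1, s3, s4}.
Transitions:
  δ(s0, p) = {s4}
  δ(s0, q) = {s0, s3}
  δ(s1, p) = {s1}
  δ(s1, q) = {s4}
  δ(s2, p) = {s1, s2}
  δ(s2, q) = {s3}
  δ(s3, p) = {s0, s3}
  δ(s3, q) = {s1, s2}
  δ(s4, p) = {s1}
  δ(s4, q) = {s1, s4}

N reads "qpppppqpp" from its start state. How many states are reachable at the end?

5

Start: {s0}
read q: {s0, s3}
read p: {s0, s3, s4}
read p: {s0, s1, s3, s4}
read p: {s0, s1, s3, s4}
read p: {s0, s1, s3, s4}
read p: {s0, s1, s3, s4}
read q: {s0, s1, s2, s3, s4}
read p: {s0, s1, s2, s3, s4}
read p: {s0, s1, s2, s3, s4}
Final reachable set {s0, s1, s2, s3, s4} has 5 states.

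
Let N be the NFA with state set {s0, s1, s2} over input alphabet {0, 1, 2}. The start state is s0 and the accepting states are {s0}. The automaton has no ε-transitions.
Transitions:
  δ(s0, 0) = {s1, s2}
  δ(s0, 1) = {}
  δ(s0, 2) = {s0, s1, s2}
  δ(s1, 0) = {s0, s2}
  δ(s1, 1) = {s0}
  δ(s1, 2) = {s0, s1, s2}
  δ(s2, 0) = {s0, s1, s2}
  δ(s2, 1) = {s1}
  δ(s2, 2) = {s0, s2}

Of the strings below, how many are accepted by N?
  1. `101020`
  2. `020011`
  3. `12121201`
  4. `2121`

`101020`: rejected
`020011`: accepted
`12121201`: rejected
`2121`: accepted

2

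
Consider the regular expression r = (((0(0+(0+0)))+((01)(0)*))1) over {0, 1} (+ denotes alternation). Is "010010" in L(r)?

No split of 010010 into u·v has ((0(0+(0+0)))+((01)(0)*)) matching u and 1 matching v.

no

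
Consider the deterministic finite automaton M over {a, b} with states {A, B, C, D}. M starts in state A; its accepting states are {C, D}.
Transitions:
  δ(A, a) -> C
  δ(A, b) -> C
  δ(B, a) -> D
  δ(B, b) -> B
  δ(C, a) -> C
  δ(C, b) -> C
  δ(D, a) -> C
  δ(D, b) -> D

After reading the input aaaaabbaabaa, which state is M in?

C

A --a--> C
C --a--> C
C --a--> C
C --a--> C
C --a--> C
C --b--> C
C --b--> C
C --a--> C
C --a--> C
C --b--> C
C --a--> C
C --a--> C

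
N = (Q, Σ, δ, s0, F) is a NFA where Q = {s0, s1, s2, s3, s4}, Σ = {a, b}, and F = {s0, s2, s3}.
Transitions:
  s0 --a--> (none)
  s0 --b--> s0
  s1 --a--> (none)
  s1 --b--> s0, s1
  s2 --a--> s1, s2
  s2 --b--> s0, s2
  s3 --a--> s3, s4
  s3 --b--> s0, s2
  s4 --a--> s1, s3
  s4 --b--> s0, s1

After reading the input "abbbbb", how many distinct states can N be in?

Start: {s0}
read a: {}
The reachable set is empty and stays empty for the remaining 5 symbols.
Final reachable set {} has 0 states.

0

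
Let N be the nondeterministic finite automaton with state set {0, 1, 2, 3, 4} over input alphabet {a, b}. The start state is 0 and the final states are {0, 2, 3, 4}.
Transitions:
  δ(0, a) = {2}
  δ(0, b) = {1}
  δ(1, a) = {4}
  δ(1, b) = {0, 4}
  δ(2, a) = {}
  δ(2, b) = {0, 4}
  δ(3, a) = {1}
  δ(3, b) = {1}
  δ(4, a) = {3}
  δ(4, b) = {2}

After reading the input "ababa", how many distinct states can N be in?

3

Start: {0}
read a: {2}
read b: {0, 4}
read a: {2, 3}
read b: {0, 1, 4}
read a: {2, 3, 4}
Final reachable set {2, 3, 4} has 3 states.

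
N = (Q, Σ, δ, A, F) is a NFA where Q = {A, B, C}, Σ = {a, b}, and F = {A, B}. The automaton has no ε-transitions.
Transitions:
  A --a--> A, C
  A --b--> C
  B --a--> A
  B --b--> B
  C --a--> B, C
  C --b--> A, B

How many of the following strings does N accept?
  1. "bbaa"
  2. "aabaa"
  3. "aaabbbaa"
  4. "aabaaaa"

"bbaa": accepted
"aabaa": accepted
"aaabbbaa": accepted
"aabaaaa": accepted

4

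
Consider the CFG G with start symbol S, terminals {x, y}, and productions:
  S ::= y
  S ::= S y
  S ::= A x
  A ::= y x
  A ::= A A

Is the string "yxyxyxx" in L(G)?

yes

S ⇒ Ax ⇒ AAx ⇒ AAAx ⇒ yxAAx ⇒ yxyxAx ⇒ yxyxyxx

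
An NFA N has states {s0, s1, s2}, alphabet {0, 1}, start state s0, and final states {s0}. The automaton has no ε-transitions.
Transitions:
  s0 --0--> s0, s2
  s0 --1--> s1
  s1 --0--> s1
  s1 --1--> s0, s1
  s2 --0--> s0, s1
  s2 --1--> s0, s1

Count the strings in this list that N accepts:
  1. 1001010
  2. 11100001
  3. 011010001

3

1001010: accepted
11100001: accepted
011010001: accepted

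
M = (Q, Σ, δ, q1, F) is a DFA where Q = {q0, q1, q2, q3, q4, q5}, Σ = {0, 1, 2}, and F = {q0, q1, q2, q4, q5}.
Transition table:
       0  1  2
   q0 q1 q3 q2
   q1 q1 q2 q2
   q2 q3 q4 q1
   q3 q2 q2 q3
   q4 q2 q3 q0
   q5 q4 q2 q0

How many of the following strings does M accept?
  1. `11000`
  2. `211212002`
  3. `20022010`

`11000`: accepted
`211212002`: accepted
`20022010`: rejected

2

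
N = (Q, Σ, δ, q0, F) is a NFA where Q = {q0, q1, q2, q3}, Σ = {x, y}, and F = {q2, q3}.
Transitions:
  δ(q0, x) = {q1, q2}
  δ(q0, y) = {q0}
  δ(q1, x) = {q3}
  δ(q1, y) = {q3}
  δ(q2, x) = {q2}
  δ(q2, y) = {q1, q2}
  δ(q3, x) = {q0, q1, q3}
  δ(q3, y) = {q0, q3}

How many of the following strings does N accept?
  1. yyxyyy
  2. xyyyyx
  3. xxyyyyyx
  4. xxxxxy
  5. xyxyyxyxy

5

yyxyyy: accepted
xyyyyx: accepted
xxyyyyyx: accepted
xxxxxy: accepted
xyxyyxyxy: accepted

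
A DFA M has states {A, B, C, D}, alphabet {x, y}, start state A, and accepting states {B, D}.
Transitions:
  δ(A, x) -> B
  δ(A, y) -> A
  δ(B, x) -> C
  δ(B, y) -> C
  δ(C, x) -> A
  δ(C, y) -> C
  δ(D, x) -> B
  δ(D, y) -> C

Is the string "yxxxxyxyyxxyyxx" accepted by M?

accepted

A --y--> A
A --x--> B
B --x--> C
C --x--> A
A --x--> B
B --y--> C
C --x--> A
A --y--> A
A --y--> A
A --x--> B
B --x--> C
C --y--> C
C --y--> C
C --x--> A
A --x--> B
End in state B, which is an accepting state.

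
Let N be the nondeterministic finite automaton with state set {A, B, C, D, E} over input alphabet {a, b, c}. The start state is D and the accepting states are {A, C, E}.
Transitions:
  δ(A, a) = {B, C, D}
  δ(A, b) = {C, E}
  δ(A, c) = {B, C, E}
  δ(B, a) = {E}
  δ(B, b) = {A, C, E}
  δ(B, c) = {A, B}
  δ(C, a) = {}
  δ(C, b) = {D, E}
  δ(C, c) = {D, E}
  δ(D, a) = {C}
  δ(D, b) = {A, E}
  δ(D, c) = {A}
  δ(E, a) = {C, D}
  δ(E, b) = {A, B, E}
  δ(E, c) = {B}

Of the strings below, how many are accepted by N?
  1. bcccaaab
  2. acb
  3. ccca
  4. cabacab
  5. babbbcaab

bcccaaab: accepted
acb: accepted
ccca: accepted
cabacab: accepted
babbbcaab: accepted

5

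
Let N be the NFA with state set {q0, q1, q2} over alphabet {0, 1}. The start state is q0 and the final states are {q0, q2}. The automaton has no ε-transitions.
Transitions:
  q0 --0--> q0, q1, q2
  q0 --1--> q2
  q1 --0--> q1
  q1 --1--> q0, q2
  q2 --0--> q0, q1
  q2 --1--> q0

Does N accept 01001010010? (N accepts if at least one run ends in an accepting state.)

Start: {q0}
read 0: {q0, q1, q2}
read 1: {q0, q2}
read 0: {q0, q1, q2}
read 0: {q0, q1, q2}
read 1: {q0, q2}
read 0: {q0, q1, q2}
read 1: {q0, q2}
read 0: {q0, q1, q2}
read 0: {q0, q1, q2}
read 1: {q0, q2}
read 0: {q0, q1, q2}
Reachable ∩ accepting = {q0, q2} — nonempty.

accepted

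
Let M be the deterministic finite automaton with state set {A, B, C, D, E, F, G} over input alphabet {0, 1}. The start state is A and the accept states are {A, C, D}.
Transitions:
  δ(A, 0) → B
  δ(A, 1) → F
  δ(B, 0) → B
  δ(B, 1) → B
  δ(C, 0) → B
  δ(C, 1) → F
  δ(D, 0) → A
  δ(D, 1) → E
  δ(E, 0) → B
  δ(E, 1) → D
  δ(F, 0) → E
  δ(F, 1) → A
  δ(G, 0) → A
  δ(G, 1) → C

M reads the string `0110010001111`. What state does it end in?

B

A --0--> B
B --1--> B
B --1--> B
B --0--> B
B --0--> B
B --1--> B
B --0--> B
B --0--> B
B --0--> B
B --1--> B
B --1--> B
B --1--> B
B --1--> B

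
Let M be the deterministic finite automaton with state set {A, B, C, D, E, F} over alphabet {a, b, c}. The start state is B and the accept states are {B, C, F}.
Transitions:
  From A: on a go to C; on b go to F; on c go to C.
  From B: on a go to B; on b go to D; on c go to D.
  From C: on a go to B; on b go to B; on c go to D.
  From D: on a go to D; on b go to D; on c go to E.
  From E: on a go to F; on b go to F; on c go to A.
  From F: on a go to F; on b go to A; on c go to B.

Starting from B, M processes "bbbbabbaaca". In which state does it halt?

B --b--> D
D --b--> D
D --b--> D
D --b--> D
D --a--> D
D --b--> D
D --b--> D
D --a--> D
D --a--> D
D --c--> E
E --a--> F

F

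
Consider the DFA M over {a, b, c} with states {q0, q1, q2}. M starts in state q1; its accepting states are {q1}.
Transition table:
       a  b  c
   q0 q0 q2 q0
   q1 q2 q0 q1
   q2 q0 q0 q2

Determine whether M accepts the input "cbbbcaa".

rejected

q1 --c--> q1
q1 --b--> q0
q0 --b--> q2
q2 --b--> q0
q0 --c--> q0
q0 --a--> q0
q0 --a--> q0
End in state q0, which is not an accepting state.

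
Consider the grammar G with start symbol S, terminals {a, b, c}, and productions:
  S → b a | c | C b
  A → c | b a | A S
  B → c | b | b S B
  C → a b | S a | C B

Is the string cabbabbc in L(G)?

no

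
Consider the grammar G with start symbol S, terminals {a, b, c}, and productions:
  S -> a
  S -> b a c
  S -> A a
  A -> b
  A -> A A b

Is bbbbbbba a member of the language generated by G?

S ⇒ Aa ⇒ AAba ⇒ bAba ⇒ bAAbba ⇒ bAAbAbba ⇒ bbAbAbba ⇒ bbbbAbba ⇒ bbbbbbba

yes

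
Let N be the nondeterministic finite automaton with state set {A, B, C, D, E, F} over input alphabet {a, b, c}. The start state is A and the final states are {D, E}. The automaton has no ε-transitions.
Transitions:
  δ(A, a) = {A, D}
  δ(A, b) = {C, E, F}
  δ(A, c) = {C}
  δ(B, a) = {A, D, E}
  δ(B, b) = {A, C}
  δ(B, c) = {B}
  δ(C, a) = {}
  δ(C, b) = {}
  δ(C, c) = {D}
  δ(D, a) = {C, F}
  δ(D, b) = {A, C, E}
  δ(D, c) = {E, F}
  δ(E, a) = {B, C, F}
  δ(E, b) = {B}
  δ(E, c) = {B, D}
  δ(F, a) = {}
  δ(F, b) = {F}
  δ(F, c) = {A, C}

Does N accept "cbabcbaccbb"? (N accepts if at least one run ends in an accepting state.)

Start: {A}
read c: {C}
read b: {}
The reachable set is empty and stays empty for the remaining 9 symbols.
Reachable ∩ accepting = {} — empty.

rejected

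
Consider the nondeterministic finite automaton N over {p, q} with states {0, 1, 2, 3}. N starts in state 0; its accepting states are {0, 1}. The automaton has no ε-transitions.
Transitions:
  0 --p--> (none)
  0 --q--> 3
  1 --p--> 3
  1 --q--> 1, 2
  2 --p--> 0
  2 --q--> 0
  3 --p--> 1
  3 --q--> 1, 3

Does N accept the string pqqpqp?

rejected

Start: {0}
read p: {}
The reachable set is empty and stays empty for the remaining 5 symbols.
Reachable ∩ accepting = {} — empty.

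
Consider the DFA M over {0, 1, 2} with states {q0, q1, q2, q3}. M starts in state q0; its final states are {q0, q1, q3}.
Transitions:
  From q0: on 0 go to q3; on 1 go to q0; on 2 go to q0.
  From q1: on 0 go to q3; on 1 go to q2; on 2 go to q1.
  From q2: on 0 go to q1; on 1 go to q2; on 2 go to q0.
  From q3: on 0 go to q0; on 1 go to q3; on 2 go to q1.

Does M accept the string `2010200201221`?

q0 --2--> q0
q0 --0--> q3
q3 --1--> q3
q3 --0--> q0
q0 --2--> q0
q0 --0--> q3
q3 --0--> q0
q0 --2--> q0
q0 --0--> q3
q3 --1--> q3
q3 --2--> q1
q1 --2--> q1
q1 --1--> q2
End in state q2, which is not an accepting state.

rejected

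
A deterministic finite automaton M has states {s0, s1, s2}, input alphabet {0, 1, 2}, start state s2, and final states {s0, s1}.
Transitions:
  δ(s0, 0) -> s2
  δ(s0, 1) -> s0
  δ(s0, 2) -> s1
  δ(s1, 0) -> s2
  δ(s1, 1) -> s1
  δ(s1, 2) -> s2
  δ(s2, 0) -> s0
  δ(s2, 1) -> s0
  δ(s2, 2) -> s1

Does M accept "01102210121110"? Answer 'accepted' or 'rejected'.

s2 --0--> s0
s0 --1--> s0
s0 --1--> s0
s0 --0--> s2
s2 --2--> s1
s1 --2--> s2
s2 --1--> s0
s0 --0--> s2
s2 --1--> s0
s0 --2--> s1
s1 --1--> s1
s1 --1--> s1
s1 --1--> s1
s1 --0--> s2
End in state s2, which is not an accepting state.

rejected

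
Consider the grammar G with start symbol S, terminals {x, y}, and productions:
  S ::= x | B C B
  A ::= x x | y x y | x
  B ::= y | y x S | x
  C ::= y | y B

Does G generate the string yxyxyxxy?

no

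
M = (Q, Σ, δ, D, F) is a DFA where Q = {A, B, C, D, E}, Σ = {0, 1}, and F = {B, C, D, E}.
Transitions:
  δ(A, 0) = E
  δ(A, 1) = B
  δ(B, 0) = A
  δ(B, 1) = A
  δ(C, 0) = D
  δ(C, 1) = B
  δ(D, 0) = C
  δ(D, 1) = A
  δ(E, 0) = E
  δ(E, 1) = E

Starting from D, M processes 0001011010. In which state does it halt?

D --0--> C
C --0--> D
D --0--> C
C --1--> B
B --0--> A
A --1--> B
B --1--> A
A --0--> E
E --1--> E
E --0--> E

E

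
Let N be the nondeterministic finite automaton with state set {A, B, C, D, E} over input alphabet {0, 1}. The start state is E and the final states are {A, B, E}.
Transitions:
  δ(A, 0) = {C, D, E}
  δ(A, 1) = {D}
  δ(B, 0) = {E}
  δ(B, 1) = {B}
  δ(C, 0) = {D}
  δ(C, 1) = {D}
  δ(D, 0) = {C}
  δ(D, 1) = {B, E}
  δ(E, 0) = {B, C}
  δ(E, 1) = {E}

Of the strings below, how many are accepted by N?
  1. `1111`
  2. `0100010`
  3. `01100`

3

`1111`: accepted
`0100010`: accepted
`01100`: accepted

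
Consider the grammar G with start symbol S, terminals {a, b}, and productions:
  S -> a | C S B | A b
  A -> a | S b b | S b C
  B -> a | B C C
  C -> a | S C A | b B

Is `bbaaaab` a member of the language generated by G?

no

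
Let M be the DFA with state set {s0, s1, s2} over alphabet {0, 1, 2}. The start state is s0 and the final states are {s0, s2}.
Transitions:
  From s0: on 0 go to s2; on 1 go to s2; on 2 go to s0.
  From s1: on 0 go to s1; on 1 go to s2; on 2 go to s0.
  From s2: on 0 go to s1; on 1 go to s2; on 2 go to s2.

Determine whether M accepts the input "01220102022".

s0 --0--> s2
s2 --1--> s2
s2 --2--> s2
s2 --2--> s2
s2 --0--> s1
s1 --1--> s2
s2 --0--> s1
s1 --2--> s0
s0 --0--> s2
s2 --2--> s2
s2 --2--> s2
End in state s2, which is an accepting state.

accepted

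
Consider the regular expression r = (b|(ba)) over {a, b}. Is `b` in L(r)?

yes

The left alternative b matches b.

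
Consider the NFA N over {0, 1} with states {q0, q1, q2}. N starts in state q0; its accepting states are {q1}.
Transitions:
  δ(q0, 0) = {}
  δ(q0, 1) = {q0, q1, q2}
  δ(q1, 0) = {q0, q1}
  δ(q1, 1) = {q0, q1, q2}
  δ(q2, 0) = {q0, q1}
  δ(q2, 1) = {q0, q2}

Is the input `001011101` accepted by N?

Start: {q0}
read 0: {}
The reachable set is empty and stays empty for the remaining 8 symbols.
Reachable ∩ accepting = {} — empty.

rejected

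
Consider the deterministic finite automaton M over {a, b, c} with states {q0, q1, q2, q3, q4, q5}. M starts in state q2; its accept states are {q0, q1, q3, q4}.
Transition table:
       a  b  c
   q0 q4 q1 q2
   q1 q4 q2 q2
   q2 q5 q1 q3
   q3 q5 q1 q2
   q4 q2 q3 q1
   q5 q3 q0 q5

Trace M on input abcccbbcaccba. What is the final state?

q4

q2 --a--> q5
q5 --b--> q0
q0 --c--> q2
q2 --c--> q3
q3 --c--> q2
q2 --b--> q1
q1 --b--> q2
q2 --c--> q3
q3 --a--> q5
q5 --c--> q5
q5 --c--> q5
q5 --b--> q0
q0 --a--> q4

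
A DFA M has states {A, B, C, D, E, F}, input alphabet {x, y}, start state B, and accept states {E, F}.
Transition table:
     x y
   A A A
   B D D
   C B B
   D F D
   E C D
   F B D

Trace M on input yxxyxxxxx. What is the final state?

B --y--> D
D --x--> F
F --x--> B
B --y--> D
D --x--> F
F --x--> B
B --x--> D
D --x--> F
F --x--> B

B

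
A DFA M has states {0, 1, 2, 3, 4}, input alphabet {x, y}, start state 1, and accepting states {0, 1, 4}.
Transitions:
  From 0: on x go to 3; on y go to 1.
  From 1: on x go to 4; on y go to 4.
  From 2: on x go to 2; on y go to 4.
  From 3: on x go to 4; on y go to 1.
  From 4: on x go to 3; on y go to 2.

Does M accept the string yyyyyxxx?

1 --y--> 4
4 --y--> 2
2 --y--> 4
4 --y--> 2
2 --y--> 4
4 --x--> 3
3 --x--> 4
4 --x--> 3
End in state 3, which is not an accepting state.

rejected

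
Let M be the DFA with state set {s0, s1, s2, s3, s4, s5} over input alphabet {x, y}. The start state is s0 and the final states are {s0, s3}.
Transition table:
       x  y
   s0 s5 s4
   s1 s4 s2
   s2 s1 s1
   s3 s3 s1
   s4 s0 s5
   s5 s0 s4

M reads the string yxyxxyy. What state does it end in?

s0 --y--> s4
s4 --x--> s0
s0 --y--> s4
s4 --x--> s0
s0 --x--> s5
s5 --y--> s4
s4 --y--> s5

s5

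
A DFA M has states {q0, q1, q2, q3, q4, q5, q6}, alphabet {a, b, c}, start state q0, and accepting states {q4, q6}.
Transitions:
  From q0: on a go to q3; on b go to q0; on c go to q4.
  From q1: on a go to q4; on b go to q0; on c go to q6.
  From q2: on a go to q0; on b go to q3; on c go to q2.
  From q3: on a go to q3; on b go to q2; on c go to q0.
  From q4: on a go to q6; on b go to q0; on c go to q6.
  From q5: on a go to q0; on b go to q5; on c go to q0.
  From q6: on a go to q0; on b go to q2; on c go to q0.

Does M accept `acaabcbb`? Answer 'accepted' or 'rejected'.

rejected

q0 --a--> q3
q3 --c--> q0
q0 --a--> q3
q3 --a--> q3
q3 --b--> q2
q2 --c--> q2
q2 --b--> q3
q3 --b--> q2
End in state q2, which is not an accepting state.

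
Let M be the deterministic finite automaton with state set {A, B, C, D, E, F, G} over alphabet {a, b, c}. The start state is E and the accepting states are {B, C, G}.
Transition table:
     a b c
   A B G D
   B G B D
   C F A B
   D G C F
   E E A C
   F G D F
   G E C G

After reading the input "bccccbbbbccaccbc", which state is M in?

D

E --b--> A
A --c--> D
D --c--> F
F --c--> F
F --c--> F
F --b--> D
D --b--> C
C --b--> A
A --b--> G
G --c--> G
G --c--> G
G --a--> E
E --c--> C
C --c--> B
B --b--> B
B --c--> D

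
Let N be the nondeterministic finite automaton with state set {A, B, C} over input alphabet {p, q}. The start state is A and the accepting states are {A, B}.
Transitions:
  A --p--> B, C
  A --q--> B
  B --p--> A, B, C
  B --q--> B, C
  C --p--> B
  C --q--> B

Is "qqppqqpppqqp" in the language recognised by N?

accepted

Start: {A}
read q: {B}
read q: {B, C}
read p: {A, B, C}
read p: {A, B, C}
read q: {B, C}
read q: {B, C}
read p: {A, B, C}
read p: {A, B, C}
read p: {A, B, C}
read q: {B, C}
read q: {B, C}
read p: {A, B, C}
Reachable ∩ accepting = {A, B} — nonempty.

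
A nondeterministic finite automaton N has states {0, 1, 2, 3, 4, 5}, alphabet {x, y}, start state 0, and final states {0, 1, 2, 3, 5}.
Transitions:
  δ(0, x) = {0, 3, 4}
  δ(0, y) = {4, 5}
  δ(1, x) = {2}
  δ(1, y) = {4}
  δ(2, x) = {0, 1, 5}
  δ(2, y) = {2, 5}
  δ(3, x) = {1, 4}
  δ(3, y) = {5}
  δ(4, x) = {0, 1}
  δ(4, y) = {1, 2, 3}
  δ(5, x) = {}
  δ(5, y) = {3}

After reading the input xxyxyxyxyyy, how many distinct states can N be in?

5

Start: {0}
read x: {0, 3, 4}
read x: {0, 1, 3, 4}
read y: {1, 2, 3, 4, 5}
read x: {0, 1, 2, 4, 5}
read y: {1, 2, 3, 4, 5}
read x: {0, 1, 2, 4, 5}
read y: {1, 2, 3, 4, 5}
read x: {0, 1, 2, 4, 5}
read y: {1, 2, 3, 4, 5}
read y: {1, 2, 3, 4, 5}
read y: {1, 2, 3, 4, 5}
Final reachable set {1, 2, 3, 4, 5} has 5 states.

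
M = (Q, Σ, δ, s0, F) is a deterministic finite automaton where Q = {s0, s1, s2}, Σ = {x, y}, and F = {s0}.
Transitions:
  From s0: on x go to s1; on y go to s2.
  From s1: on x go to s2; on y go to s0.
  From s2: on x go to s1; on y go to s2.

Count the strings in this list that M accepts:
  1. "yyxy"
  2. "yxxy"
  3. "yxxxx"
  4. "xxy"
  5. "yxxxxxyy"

1

"yyxy": accepted
"yxxy": rejected
"yxxxx": rejected
"xxy": rejected
"yxxxxxyy": rejected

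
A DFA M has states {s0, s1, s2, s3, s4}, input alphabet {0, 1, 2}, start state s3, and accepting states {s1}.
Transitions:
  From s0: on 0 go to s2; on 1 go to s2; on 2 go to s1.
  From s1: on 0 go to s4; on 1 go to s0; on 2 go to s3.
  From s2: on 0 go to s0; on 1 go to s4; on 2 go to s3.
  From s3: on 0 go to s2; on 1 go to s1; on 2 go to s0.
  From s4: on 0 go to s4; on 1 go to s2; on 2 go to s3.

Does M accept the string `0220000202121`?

s3 --0--> s2
s2 --2--> s3
s3 --2--> s0
s0 --0--> s2
s2 --0--> s0
s0 --0--> s2
s2 --0--> s0
s0 --2--> s1
s1 --0--> s4
s4 --2--> s3
s3 --1--> s1
s1 --2--> s3
s3 --1--> s1
End in state s1, which is an accepting state.

accepted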